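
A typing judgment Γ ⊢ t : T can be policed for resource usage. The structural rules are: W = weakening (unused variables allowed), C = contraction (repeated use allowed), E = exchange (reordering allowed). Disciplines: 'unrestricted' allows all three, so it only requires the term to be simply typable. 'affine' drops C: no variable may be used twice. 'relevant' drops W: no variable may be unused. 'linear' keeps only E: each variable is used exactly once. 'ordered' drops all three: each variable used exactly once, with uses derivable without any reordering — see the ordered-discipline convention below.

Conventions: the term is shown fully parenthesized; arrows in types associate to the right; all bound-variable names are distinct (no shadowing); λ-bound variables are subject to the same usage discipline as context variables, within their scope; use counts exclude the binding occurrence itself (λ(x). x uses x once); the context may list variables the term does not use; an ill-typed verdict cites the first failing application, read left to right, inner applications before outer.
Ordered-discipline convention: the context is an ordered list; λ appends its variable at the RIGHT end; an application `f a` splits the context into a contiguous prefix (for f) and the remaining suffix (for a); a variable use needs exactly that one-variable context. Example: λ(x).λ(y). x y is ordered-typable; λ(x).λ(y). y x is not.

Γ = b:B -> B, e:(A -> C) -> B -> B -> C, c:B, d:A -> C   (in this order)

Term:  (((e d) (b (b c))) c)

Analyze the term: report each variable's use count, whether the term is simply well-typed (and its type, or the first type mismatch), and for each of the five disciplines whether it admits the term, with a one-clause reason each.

variable uses: b ×2; e ×1; c ×2; d ×1
order of uses: e, d, b, b, c, c
typing: well-typed at C
ordered: ✗ — repeated use of b ×2, c ×2
linear: ✗ — repeated use of b ×2, c ×2
affine: ✗ — repeated use of b ×2, c ×2
relevant: ✓ — none of b, e, c, d goes unused
unrestricted: ✓ — type-checks (C) and nothing is barred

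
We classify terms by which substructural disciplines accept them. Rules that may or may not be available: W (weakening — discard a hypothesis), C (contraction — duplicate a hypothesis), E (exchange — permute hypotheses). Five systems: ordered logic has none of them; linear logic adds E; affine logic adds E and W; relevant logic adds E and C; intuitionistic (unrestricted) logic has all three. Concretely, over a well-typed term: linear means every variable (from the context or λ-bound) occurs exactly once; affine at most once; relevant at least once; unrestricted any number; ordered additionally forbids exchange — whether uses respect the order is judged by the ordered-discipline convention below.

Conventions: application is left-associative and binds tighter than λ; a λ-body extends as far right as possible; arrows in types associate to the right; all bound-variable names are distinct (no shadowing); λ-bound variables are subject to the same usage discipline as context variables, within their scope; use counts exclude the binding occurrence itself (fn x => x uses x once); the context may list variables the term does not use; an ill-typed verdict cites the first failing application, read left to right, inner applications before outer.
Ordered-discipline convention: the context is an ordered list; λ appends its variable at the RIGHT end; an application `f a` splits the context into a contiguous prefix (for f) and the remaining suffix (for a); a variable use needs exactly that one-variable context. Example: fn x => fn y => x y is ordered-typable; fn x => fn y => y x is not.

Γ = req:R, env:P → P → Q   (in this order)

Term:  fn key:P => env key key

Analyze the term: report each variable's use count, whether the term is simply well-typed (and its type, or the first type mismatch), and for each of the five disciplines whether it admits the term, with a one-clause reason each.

counts: req: 0×; env: 1×; key [bound]: 2×
uses in reading order: env, key, key
typing: the term checks, with type P → Q
ordered ✗ (needs contraction — key ×2; req never used (weakening))
linear ✗ (needs contraction — key ×2; req never used (weakening))
affine ✗ (needs contraction — key ×2)
relevant ✗ (req never used (weakening))
unrestricted ✓ (typability at P → Q is all that's needed)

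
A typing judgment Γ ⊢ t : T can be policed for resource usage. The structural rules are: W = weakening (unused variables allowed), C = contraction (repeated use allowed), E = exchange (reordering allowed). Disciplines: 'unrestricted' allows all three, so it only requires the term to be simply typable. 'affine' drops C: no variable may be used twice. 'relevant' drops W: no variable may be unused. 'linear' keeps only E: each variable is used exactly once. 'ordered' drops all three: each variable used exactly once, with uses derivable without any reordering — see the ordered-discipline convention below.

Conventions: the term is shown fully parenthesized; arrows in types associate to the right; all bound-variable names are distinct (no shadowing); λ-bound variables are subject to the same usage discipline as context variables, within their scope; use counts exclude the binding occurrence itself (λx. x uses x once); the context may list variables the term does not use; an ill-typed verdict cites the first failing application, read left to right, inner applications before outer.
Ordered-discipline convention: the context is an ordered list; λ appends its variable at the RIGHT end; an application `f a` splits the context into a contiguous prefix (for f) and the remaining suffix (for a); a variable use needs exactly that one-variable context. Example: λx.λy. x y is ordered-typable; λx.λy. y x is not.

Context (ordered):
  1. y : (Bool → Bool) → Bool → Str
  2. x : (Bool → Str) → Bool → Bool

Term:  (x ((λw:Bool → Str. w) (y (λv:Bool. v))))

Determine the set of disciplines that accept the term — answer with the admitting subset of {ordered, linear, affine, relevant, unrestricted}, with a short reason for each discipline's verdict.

admitted in: linear, affine, relevant, unrestricted
counts: y ×1, x ×1, w (bound) ×1, v (bound) ×1
left-to-right use order: x, w, y, v
typing: well-typed at Bool → Bool
ordered ✗ (no ordered split (uses run x, w, y, v))
linear ✓ (each of y, x, w, v used exactly once)
affine ✓ (no duplicate uses among y, x, w, v)
relevant ✓ (none of y, x, w, v goes unused)
unrestricted ✓ (simply typable at Bool → Bool; W, C, E all held)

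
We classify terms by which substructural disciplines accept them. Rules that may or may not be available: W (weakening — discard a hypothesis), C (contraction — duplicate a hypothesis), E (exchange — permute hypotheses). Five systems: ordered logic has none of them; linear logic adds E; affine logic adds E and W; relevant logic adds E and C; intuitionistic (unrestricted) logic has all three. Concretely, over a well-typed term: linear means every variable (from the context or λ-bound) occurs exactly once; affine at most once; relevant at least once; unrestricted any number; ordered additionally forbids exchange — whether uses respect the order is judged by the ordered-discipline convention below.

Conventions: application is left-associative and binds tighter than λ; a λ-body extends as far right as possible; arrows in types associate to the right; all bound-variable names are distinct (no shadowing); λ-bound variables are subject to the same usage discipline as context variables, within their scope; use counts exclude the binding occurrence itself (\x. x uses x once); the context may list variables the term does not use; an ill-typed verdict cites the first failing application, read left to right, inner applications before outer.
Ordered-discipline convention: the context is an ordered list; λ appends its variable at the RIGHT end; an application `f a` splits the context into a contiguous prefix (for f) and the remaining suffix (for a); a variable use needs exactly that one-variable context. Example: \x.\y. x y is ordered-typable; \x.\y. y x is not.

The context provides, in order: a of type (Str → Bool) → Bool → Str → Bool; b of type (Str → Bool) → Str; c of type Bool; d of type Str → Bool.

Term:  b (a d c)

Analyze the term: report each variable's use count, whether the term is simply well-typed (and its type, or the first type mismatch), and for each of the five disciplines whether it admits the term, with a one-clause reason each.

variable uses: a: 1×, b: 1×, c: 1×, d: 1×
left-to-right use order: b, a, d, c
typing: well-typed — term : Str
ordered: ✗ — no contiguous prefix/suffix split fits b, a, d, c
linear: ✓ — single use per variable (a, b, c, d)
affine: ✓ — a, b, c, d: no repeats, contraction unneeded
relevant: ✓ — none of a, b, c, d goes unused
unrestricted: ✓ — well-typed at Str; no restrictions here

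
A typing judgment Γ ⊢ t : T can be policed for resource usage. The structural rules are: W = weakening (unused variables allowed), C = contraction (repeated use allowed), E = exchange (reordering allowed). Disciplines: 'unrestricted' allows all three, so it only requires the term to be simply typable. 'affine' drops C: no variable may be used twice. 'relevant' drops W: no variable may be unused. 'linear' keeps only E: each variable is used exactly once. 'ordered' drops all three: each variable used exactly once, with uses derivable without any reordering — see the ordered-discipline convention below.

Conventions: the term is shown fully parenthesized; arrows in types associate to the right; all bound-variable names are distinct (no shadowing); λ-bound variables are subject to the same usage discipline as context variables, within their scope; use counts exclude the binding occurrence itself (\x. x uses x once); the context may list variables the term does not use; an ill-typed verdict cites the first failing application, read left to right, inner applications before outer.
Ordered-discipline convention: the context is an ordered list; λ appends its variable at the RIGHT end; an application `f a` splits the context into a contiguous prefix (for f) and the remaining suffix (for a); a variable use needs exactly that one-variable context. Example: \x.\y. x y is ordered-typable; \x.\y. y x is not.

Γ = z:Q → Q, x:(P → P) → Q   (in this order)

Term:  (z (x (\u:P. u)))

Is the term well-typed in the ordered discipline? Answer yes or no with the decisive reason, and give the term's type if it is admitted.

yes — z, x, u once each; derivable with no W/C/E; term : Q
usage: z ×1; x ×1; u [bound] ×1
order of uses: z, x, u
typing: ✓ — Q
summary: ordered ✓, linear ✓, affine ✓, relevant ✓, unrestricted ✓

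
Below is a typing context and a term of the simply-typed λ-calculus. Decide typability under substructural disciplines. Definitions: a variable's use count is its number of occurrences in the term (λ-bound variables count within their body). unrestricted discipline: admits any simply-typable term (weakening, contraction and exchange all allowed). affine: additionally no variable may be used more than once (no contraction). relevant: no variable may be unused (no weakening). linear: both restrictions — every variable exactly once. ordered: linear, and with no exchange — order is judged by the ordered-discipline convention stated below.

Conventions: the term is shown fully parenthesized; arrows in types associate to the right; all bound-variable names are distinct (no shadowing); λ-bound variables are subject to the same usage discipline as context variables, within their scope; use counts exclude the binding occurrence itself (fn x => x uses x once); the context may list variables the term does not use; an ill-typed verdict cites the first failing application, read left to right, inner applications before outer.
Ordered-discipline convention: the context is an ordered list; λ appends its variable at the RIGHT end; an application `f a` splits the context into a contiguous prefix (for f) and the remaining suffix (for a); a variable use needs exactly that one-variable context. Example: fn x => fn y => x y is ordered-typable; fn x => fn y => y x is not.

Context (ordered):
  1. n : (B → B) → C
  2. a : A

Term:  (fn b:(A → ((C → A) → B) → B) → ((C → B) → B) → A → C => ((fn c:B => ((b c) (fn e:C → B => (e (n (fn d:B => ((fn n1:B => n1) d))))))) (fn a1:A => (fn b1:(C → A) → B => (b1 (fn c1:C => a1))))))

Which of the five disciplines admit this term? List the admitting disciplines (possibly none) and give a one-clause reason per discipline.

admitted in: none
usage: n: 1×, a: 0×, b (bound): 1×, c (bound): 1×, e (bound): 1×, d (bound): 1×, n1 (bound): 1×, a1 (bound): 1×, b1 (bound): 1×, c1 (bound): 0×
use order (left to right): b, c, e, n, n1, d, b1, a1
typing: ill-typed: argument of type B where A → ((C → A) → B) → B is required
ordered ✗ (the type mismatch rejects it)
linear ✗ (not simply typable)
affine ✗ (fails simple typing)
relevant ✗ (a type mismatch blocks all five)
unrestricted ✗ (the type mismatch rejects it)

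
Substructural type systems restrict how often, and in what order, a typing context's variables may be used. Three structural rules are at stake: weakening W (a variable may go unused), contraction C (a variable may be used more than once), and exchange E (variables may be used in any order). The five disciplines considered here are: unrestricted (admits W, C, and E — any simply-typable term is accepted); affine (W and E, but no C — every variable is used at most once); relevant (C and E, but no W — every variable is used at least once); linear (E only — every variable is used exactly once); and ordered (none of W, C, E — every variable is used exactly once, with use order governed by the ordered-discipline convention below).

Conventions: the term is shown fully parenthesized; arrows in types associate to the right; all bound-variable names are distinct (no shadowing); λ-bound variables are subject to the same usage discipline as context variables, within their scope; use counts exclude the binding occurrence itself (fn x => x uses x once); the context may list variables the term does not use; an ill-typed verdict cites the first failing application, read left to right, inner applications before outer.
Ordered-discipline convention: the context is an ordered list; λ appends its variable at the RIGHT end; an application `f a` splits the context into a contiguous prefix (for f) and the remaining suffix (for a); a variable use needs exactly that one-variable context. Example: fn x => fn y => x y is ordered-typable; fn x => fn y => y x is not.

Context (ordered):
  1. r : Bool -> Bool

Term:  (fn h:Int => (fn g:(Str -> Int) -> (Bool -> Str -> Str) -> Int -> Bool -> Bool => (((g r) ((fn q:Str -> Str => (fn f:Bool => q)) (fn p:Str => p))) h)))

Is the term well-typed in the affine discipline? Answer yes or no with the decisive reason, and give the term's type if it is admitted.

no — fails simple typing
variable uses: r: 1×; h [bound]: 1×; g [bound]: 1×; q [bound]: 1×; f [bound]: 0×; p [bound]: 1×
uses in reading order: g, r, q, p, h
typing: ill-typed: an argument Bool -> Bool mismatches the expected Str -> Int
per-discipline verdicts: ordered ✗; linear ✗; affine ✗; relevant ✗; unrestricted ✗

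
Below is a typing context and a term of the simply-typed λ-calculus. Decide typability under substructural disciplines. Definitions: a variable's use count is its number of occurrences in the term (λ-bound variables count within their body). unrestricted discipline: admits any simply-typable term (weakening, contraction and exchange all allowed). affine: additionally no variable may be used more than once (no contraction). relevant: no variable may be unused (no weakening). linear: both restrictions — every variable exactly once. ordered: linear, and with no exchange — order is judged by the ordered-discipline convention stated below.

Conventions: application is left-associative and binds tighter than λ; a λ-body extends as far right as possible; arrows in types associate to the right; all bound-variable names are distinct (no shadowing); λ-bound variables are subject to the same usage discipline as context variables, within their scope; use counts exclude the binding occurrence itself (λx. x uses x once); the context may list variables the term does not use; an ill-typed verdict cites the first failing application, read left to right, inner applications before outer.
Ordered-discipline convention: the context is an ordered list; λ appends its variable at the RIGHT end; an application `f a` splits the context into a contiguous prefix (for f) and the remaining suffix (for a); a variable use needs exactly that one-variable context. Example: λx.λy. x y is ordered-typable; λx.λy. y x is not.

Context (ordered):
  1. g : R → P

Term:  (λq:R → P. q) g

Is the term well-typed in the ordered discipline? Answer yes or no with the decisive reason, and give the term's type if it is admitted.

yes — single-use (g, q), ordered derivation ok; term : R → P
counts: g=1, q (bound)=1
left-to-right use order: q, g
typing: the term checks, with type R → P
summary: ordered ✓, linear ✓, affine ✓, relevant ✓, unrestricted ✓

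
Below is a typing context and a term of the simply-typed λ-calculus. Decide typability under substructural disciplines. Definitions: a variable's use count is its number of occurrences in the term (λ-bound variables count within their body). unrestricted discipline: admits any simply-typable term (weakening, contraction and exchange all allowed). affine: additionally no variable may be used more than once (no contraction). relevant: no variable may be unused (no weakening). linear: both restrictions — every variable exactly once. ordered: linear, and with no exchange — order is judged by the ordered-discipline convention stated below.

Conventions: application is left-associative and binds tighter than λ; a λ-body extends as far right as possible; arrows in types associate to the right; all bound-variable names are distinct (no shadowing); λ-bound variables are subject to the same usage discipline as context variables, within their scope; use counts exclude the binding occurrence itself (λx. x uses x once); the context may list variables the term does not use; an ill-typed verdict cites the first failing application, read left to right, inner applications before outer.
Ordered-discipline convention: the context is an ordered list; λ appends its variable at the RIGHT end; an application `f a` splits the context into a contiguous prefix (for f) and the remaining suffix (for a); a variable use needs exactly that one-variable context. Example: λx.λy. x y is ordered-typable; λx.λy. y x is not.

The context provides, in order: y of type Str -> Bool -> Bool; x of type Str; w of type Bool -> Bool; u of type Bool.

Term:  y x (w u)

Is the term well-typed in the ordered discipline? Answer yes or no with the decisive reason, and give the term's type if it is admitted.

yes — y, x, w, u once each; derivable with no W/C/E; term : Bool
use counts: y: 1, x: 1, w: 1, u: 1
uses in reading order: y, x, w, u
typing: ✓ — Bool
across the five disciplines: ordered ✓ | linear ✓ | affine ✓ | relevant ✓ | unrestricted ✓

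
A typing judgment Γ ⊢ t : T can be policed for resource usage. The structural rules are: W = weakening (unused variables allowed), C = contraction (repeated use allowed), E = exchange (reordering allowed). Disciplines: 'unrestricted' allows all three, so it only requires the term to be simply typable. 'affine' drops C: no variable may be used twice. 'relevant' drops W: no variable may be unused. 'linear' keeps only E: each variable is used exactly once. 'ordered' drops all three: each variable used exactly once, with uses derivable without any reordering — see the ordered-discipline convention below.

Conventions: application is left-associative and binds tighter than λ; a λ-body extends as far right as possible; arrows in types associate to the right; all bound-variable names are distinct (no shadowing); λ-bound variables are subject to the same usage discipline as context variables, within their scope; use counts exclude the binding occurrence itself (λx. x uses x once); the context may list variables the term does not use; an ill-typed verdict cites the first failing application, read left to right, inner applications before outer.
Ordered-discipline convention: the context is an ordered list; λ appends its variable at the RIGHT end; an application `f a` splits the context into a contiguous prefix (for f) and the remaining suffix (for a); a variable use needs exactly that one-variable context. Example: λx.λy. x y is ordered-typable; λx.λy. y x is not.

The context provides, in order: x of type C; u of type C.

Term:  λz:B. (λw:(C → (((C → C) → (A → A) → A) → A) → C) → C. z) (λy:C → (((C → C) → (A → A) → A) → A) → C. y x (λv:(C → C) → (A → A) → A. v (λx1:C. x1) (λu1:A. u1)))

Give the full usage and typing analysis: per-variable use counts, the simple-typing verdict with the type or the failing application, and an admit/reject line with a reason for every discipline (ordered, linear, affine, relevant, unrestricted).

use counts: x: 1, u: 0, z (λ-bound): 1, w (λ-bound): 0, y (λ-bound): 1, v (λ-bound): 1, x1 (λ-bound): 1, u1 (λ-bound): 1
order of uses: z, y, x, v, x1, u1
typing: well-typed — term : B → B
ordered: ✗, u, w never used (weakening)
linear: ✗, u, w never used (weakening)
affine: ✓, none of x, u, z, w, y, v, x1, u1 used more than once
relevant: ✗, u, w never used (weakening)
unrestricted: ✓, typability at B → B is all that's needed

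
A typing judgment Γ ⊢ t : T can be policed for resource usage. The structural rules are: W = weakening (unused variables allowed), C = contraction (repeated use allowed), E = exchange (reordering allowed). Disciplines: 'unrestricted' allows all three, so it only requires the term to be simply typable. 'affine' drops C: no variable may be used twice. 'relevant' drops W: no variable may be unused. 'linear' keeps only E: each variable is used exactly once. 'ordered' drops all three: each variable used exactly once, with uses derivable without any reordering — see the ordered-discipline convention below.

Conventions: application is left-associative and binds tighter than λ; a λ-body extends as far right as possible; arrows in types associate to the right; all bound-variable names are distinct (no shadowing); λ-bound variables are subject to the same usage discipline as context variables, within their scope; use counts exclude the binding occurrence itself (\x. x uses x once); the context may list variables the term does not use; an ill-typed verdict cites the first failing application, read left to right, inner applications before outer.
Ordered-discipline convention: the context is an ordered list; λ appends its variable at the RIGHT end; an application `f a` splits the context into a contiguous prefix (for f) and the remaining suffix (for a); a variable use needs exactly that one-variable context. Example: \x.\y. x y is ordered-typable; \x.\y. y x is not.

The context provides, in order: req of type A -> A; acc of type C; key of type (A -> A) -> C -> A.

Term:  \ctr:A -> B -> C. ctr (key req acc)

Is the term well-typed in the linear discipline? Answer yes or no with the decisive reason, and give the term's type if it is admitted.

yes — single use per variable (req, acc, key, ctr); term : (A -> B -> C) -> B -> C
counts: req ×1, acc ×1, key ×1, ctr [bound] ×1
uses in reading order: ctr, key, req, acc
typing: well-typed at (A -> B -> C) -> B -> C
per-discipline verdicts: ordered ✗ | linear ✓ | affine ✓ | relevant ✓ | unrestricted ✓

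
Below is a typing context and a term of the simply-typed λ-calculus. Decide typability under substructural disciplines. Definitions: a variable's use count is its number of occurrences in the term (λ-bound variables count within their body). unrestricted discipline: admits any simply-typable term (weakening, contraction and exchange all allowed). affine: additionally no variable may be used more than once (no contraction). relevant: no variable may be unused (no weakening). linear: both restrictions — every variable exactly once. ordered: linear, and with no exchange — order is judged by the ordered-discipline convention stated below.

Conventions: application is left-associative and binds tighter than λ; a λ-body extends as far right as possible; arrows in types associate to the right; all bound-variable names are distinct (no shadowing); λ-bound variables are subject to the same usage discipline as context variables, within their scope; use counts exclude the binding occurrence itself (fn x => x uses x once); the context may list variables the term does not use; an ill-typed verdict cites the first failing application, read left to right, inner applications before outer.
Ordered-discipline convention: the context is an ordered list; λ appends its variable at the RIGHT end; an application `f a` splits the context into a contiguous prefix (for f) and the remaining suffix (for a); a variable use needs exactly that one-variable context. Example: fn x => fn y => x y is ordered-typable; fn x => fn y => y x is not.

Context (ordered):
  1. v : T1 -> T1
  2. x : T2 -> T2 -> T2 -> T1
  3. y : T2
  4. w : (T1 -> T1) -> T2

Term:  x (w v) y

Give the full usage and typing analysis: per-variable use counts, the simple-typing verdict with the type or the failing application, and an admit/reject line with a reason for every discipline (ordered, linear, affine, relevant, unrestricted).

use counts: v=1, x=1, y=1, w=1
order of uses: x, w, v, y
typing: the term checks, with type T2 -> T1
ordered: ✗, no contiguous prefix/suffix split fits x, w, v, y
linear: ✓, each of v, x, y, w used exactly once
affine: ✓, no duplicate uses among v, x, y, w
relevant: ✓, v, x, y, w: all used, weakening unneeded
unrestricted: ✓, type-checks (T2 -> T1) and nothing is barred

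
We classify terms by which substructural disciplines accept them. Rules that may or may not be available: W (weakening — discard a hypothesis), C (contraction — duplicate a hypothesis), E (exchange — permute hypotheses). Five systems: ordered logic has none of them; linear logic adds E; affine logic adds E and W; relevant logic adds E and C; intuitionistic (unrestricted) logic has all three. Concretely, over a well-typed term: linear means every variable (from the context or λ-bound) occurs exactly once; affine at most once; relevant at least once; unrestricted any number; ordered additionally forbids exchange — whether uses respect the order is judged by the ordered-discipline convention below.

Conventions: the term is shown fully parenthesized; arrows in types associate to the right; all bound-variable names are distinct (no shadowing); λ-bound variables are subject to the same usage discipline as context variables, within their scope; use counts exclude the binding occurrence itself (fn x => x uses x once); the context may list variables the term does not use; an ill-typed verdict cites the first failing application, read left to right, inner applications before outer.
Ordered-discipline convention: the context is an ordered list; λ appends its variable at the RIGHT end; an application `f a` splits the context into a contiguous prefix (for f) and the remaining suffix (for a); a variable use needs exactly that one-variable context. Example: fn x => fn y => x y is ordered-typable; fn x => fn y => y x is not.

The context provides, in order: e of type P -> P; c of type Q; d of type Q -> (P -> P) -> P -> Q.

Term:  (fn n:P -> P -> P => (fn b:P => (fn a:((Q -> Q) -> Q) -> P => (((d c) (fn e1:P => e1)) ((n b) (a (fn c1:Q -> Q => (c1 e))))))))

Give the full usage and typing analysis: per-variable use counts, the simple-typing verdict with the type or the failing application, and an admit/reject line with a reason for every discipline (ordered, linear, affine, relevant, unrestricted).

variable uses: e: 1, c: 1, d: 1, n (bound): 1, b (bound): 1, a (bound): 1, e1 (bound): 1, c1 (bound): 1
use order (left to right): d, c, e1, n, b, a, c1, e
typing: ill-typed: an argument P -> P mismatches the expected Q
ordered: ✗, fails simple typing
linear: ✗, a type mismatch blocks all five
affine: ✗, the type mismatch rejects it
relevant: ✗, not simply typable
unrestricted: ✗, fails simple typing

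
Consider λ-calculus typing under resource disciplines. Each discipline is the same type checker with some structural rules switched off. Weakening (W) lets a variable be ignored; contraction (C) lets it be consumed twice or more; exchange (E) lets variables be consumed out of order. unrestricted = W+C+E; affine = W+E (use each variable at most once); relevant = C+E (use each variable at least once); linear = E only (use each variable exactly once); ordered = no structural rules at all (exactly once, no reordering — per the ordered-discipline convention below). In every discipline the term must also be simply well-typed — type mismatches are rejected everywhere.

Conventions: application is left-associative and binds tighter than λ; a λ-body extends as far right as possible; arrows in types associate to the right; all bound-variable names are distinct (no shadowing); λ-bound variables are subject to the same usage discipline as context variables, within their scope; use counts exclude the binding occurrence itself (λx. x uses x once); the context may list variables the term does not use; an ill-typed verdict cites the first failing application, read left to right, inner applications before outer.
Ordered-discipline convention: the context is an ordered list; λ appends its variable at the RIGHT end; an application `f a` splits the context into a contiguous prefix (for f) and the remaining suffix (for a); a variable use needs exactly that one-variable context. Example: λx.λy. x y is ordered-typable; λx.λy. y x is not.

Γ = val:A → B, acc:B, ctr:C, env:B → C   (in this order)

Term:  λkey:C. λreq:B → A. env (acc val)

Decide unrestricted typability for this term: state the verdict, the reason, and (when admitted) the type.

no — the type mismatch rejects it
usage: val ×1; acc ×1; ctr ×0; env ×1; key [bound] ×0; req [bound] ×0
order of uses: env, acc, val
typing: ill-typed: non-arrow in function slot: B
across the five disciplines: ordered ✗; linear ✗; affine ✗; relevant ✗; unrestricted ✗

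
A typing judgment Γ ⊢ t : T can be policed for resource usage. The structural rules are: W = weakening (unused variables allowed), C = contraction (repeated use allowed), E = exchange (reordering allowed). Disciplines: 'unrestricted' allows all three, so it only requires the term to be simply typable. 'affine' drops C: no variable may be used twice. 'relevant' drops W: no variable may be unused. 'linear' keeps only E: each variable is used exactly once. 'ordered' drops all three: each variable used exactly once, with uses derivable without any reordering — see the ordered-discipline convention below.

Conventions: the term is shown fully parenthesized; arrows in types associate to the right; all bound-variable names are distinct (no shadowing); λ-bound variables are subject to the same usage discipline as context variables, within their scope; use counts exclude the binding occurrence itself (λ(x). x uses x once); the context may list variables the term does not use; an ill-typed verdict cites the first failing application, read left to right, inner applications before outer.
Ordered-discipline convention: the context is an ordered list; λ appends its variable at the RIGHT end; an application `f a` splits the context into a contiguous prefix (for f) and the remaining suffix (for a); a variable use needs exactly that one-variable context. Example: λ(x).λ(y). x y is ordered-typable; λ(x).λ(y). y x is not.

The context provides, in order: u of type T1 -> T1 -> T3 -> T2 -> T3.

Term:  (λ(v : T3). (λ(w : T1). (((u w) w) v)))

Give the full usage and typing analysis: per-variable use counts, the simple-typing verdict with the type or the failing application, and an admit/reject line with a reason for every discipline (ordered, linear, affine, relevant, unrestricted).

variable uses: u ×1; v (bound) ×1; w (bound) ×2
uses in reading order: u, w, w, v
typing: ✓ — T3 -> T1 -> T2 -> T3
ordered ✗ (uses contraction: w ×2)
linear ✗ (uses contraction: w ×2)
affine ✗ (uses contraction: w ×2)
relevant ✓ (every one of u, v, w appears)
unrestricted ✓ (well-typed at T3 -> T1 -> T2 -> T3; no restrictions here)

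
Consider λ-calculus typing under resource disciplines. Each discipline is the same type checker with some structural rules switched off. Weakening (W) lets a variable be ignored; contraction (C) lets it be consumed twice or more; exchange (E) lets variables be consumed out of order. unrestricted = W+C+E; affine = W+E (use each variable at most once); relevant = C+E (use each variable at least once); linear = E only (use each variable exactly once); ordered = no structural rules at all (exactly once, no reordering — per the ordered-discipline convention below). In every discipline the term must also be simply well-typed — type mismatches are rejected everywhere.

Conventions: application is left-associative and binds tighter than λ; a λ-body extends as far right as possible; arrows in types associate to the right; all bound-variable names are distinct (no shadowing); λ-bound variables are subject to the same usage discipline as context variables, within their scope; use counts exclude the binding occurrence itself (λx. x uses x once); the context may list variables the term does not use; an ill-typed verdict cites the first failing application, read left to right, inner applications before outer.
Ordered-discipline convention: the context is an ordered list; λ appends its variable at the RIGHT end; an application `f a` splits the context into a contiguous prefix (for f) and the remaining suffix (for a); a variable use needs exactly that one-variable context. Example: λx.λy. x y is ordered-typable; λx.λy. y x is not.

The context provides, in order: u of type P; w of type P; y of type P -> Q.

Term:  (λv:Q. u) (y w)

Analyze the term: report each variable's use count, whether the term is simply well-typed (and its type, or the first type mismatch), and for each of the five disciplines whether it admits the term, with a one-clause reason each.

variable uses: u=1, w=1, y=1, v (bound)=0
order of uses: u, y, w
typing: well-typed at P
ordered: ✗ — needs weakening: v unused
linear: ✗ — needs weakening: v unused
affine: ✓ — no duplicate uses among u, w, y, v
relevant: ✗ — needs weakening: v unused
unrestricted: ✓ — well-typed at P; no restrictions here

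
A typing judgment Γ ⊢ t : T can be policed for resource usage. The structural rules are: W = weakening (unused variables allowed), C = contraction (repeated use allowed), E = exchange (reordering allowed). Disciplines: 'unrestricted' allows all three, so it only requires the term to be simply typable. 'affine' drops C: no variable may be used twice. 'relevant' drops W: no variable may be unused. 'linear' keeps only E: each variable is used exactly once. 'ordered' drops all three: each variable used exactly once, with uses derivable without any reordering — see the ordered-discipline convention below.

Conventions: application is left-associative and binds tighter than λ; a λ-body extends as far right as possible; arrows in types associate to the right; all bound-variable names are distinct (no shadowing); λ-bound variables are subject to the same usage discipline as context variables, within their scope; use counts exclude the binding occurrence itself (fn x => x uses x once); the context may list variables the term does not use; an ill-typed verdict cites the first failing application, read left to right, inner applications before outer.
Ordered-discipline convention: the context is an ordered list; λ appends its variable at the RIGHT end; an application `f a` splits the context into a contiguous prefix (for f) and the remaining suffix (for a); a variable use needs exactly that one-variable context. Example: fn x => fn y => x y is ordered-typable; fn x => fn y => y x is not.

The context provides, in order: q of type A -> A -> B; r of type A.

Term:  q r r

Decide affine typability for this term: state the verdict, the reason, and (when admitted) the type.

no — needs contraction — r ×2
use counts: q: 1×, r: 2×
use order (left to right): q, r, r
typing: well-typed at B
per-discipline verdicts: ordered ✗; linear ✗; affine ✗; relevant ✓; unrestricted ✓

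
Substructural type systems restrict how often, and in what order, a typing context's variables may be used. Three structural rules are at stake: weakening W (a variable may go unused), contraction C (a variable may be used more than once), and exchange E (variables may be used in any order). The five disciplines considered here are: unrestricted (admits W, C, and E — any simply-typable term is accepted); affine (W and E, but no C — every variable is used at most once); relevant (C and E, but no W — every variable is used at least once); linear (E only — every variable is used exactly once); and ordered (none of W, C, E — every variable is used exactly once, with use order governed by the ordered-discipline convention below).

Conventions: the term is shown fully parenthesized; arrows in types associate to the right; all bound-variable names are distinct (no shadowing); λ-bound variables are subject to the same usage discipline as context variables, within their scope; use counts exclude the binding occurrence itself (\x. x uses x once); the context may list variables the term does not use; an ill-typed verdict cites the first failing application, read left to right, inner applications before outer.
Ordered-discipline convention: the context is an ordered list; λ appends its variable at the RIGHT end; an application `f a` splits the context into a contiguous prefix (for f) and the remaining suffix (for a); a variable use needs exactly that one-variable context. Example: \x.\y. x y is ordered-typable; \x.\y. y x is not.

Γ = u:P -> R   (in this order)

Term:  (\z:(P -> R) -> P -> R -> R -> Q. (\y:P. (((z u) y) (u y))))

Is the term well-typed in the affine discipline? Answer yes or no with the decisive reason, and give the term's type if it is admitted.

no — uses contraction: u ×2, y ×2
use counts: u ×2, z (λ-bound) ×1, y (λ-bound) ×2
order of uses: z, u, y, u, y
typing: well-typed — term : ((P -> R) -> P -> R -> R -> Q) -> P -> R -> Q
per-discipline verdicts: ordered ✗, linear ✗, affine ✗, relevant ✓, unrestricted ✓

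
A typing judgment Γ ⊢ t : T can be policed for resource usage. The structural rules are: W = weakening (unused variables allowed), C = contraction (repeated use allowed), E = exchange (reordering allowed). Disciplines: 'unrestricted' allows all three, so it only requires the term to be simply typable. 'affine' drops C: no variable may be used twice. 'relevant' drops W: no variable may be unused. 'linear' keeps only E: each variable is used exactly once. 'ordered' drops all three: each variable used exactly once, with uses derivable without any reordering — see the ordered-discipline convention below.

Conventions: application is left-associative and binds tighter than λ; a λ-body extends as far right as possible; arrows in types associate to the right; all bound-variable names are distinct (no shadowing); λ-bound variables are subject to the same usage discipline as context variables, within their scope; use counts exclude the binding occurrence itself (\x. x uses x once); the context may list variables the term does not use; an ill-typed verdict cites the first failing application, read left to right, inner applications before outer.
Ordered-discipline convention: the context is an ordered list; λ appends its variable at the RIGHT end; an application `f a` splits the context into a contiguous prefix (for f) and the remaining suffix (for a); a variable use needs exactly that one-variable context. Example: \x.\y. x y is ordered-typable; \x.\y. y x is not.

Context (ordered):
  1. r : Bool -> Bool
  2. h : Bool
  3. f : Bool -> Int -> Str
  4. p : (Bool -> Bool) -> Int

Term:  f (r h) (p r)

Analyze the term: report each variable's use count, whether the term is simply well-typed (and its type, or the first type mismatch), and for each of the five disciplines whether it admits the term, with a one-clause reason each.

use counts: r: 2×; h: 1×; f: 1×; p: 1×
use order (left to right): f, r, h, p, r
typing: well-typed — term : Str
ordered: ✗, needs contraction — r ×2
linear: ✗, needs contraction — r ×2
affine: ✗, needs contraction — r ×2
relevant: ✓, r, h, f, p: all used, weakening unneeded
unrestricted: ✓, simply typable at Str; W, C, E all held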